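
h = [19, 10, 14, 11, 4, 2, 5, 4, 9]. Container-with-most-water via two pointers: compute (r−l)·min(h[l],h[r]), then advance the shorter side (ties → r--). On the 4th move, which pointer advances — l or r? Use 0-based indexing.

r

l=0 r=8: min(19,9)*8=72 best=72 *, r--
l=0 r=7: min(19,4)*7=28 best=72, r--
l=0 r=6: min(19,5)*6=30 best=72, r--
l=0 r=5: min(19,2)*5=10 best=72, r--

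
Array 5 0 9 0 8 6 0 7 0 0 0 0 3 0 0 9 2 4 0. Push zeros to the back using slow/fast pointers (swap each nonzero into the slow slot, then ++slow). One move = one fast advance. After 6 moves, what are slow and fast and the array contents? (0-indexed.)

(s=0,f=0) a[fast]=5≠0 swap→a[0]=5 → slow++,fast++
(s=1,f=1) a[fast]=0 → fast++
(s=1,f=2) a[fast]=9≠0 swap→a[1]=9 → slow++,fast++
(s=2,f=3) a[fast]=0 → fast++
(s=2,f=4) a[fast]=8≠0 swap→a[2]=8 → slow++,fast++
(s=3,f=5) a[fast]=6≠0 swap→a[3]=6 → slow++,fast++

slow=4, fast=6, a=[5, 9, 8, 6, 0, 0, 0, 7, 0, 0, 0, 0, 3, 0, 0, 9, 2, 4, 0]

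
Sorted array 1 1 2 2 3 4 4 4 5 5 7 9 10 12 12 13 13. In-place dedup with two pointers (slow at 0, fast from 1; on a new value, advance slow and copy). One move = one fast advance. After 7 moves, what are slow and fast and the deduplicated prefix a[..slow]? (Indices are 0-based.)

(s=0,f=1) a[fast]=1=a[slow] dup → fast++
(s=0,f=2) a[fast]=2≠a[slow]=1 write a[1]=2 → slow++,fast++
(s=1,f=3) a[fast]=2=a[slow] dup → fast++
(s=1,f=4) a[fast]=3≠a[slow]=2 write a[2]=3 → slow++,fast++
(s=2,f=5) a[fast]=4≠a[slow]=3 write a[3]=4 → slow++,fast++
(s=3,f=6) a[fast]=4=a[slow] dup → fast++
(s=3,f=7) a[fast]=4=a[slow] dup → fast++

slow=3, fast=8, prefix=[1, 2, 3, 4]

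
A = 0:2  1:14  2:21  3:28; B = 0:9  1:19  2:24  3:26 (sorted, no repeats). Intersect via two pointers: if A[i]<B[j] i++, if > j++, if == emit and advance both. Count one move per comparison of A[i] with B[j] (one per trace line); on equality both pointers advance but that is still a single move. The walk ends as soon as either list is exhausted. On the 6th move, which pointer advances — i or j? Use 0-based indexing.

j

[i=0,j=0] 2<9 → i++
[i=1,j=0] 14>9 → j++
[i=1,j=1] 14<19 → i++
[i=2,j=1] 21>19 → j++
[i=2,j=2] 21<24 → i++
[i=3,j=2] 28>24 → j++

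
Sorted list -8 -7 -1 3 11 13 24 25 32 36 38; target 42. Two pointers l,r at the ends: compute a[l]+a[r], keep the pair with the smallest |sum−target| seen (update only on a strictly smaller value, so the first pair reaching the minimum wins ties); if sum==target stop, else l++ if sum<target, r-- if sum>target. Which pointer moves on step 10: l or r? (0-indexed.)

l=0 r=10: -8+38=30 d=12 *, l++
l=1 r=10: -7+38=31 d=11 *, l++
l=2 r=10: -1+38=37 d=5 *, l++
l=3 r=10: 3+38=41 d=1 *, l++
l=4 r=10: 11+38=49 d=7, r--
l=4 r=9: 11+36=47 d=5, r--
l=4 r=8: 11+32=43 d=1, r--
l=4 r=7: 11+25=36 d=6, l++
l=5 r=7: 13+25=38 d=4, l++
l=6 r=7: 24+25=49 d=7, r--

r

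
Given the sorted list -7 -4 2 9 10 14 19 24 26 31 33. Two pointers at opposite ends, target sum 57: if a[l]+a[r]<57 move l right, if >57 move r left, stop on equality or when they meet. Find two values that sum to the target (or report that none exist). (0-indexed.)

l=0 r=10: -7+33=26 <57, l++
l=1 r=10: -4+33=29 <57, l++
l=2 r=10: 2+33=35 <57, l++
l=3 r=10: 9+33=42 <57, l++
l=4 r=10: 10+33=43 <57, l++
l=5 r=10: 14+33=47 <57, l++
l=6 r=10: 19+33=52 <57, l++
l=7 r=10: 24+33=57, found

(24, 33)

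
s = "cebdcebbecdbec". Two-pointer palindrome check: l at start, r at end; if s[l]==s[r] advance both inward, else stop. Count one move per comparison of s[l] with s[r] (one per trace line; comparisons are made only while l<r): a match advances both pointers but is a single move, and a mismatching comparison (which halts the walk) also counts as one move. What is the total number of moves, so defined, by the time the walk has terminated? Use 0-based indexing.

[0,13] 'c'=='c' → l++,r--
[1,12] 'e'=='e' → l++,r--
[2,11] 'b'=='b' → l++,r--
[3,10] 'd'=='d' → l++,r--
[4,9] 'c'=='c' → l++,r--
[5,8] 'e'=='e' → l++,r--
[6,7] 'b'=='b' → l++,r--

7 moves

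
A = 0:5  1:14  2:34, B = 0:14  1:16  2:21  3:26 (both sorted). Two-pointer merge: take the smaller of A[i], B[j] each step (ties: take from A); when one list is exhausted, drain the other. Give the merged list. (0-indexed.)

[5, 14, 14, 16, 21, 26, 34]

[i=0,j=0] A[i]=5<=B[j]=14 take 5 → i++
[i=1,j=0] A[i]=14<=B[j]=14 take 14 → i++
[i=2,j=0] A[i]=34>B[j]=14 take 14 → j++
[i=2,j=1] A[i]=34>B[j]=16 take 16 → j++
[i=2,j=2] A[i]=34>B[j]=21 take 21 → j++
[i=2,j=3] A[i]=34>B[j]=26 take 26 → j++
[i=2,j=4] B done, take A[i]=34 → i++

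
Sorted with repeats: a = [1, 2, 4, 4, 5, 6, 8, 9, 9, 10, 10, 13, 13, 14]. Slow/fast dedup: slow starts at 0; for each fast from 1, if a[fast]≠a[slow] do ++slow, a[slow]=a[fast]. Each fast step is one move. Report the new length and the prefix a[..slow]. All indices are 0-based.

length 10; prefix = [1, 2, 4, 5, 6, 8, 9, 10, 13, 14]

(s=0,f=1) a[fast]=2≠a[slow]=1 write a[1]=2 → slow++,fast++
(s=1,f=2) a[fast]=4≠a[slow]=2 write a[2]=4 → slow++,fast++
(s=2,f=3) a[fast]=4=a[slow] dup → fast++
(s=2,f=4) a[fast]=5≠a[slow]=4 write a[3]=5 → slow++,fast++
(s=3,f=5) a[fast]=6≠a[slow]=5 write a[4]=6 → slow++,fast++
(s=4,f=6) a[fast]=8≠a[slow]=6 write a[5]=8 → slow++,fast++
(s=5,f=7) a[fast]=9≠a[slow]=8 write a[6]=9 → slow++,fast++
(s=6,f=8) a[fast]=9=a[slow] dup → fast++
(s=6,f=9) a[fast]=10≠a[slow]=9 write a[7]=10 → slow++,fast++
(s=7,f=10) a[fast]=10=a[slow] dup → fast++
(s=7,f=11) a[fast]=13≠a[slow]=10 write a[8]=13 → slow++,fast++
(s=8,f=12) a[fast]=13=a[slow] dup → fast++
(s=8,f=13) a[fast]=14≠a[slow]=13 write a[9]=14 → slow++,fast++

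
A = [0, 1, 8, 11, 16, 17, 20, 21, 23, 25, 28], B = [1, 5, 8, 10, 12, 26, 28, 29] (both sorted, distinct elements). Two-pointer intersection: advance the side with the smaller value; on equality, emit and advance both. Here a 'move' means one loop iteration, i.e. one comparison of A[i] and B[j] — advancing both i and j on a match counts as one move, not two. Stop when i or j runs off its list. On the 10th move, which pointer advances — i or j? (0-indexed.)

i

i=0 j=0: 0<1, i++
i=1 j=0: 1==1 emit, i++,j++
i=2 j=1: 8>5, j++
i=2 j=2: 8==8 emit, i++,j++
i=3 j=3: 11>10, j++
i=3 j=4: 11<12, i++
i=4 j=4: 16>12, j++
i=4 j=5: 16<26, i++
i=5 j=5: 17<26, i++
i=6 j=5: 20<26, i++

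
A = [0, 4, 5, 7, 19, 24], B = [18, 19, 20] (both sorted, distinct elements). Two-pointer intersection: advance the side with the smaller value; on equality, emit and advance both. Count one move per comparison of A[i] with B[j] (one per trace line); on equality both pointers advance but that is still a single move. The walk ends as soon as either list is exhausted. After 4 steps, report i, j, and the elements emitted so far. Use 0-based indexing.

i=0 j=0: 0<18, i++
i=1 j=0: 4<18, i++
i=2 j=0: 5<18, i++
i=3 j=0: 7<18, i++

i=4, j=0, emitted=[]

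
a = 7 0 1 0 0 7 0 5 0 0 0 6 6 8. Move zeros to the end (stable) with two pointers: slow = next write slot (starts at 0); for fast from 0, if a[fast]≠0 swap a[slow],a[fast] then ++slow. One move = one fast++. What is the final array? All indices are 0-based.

(s=0,f=0) a[fast]=7≠0 swap→a[0]=7 → slow++,fast++
(s=1,f=1) a[fast]=0 → fast++
(s=1,f=2) a[fast]=1≠0 swap→a[1]=1 → slow++,fast++
(s=2,f=3) a[fast]=0 → fast++
(s=2,f=4) a[fast]=0 → fast++
(s=2,f=5) a[fast]=7≠0 swap→a[2]=7 → slow++,fast++
(s=3,f=6) a[fast]=0 → fast++
(s=3,f=7) a[fast]=5≠0 swap→a[3]=5 → slow++,fast++
(s=4,f=8) a[fast]=0 → fast++
(s=4,f=9) a[fast]=0 → fast++
(s=4,f=10) a[fast]=0 → fast++
(s=4,f=11) a[fast]=6≠0 swap→a[4]=6 → slow++,fast++
(s=5,f=12) a[fast]=6≠0 swap→a[5]=6 → slow++,fast++
(s=6,f=13) a[fast]=8≠0 swap→a[6]=8 → slow++,fast++

[7, 1, 7, 5, 6, 6, 8, 0, 0, 0, 0, 0, 0, 0]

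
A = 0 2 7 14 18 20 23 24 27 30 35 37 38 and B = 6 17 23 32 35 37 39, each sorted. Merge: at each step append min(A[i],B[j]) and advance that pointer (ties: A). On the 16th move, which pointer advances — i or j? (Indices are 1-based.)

[i=1,j=1] A[i]=0<=B[j]=6 take 0 → i++
[i=2,j=1] A[i]=2<=B[j]=6 take 2 → i++
[i=3,j=1] A[i]=7>B[j]=6 take 6 → j++
[i=3,j=2] A[i]=7<=B[j]=17 take 7 → i++
[i=4,j=2] A[i]=14<=B[j]=17 take 14 → i++
[i=5,j=2] A[i]=18>B[j]=17 take 17 → j++
[i=5,j=3] A[i]=18<=B[j]=23 take 18 → i++
[i=6,j=3] A[i]=20<=B[j]=23 take 20 → i++
[i=7,j=3] A[i]=23<=B[j]=23 take 23 → i++
[i=8,j=3] A[i]=24>B[j]=23 take 23 → j++
[i=8,j=4] A[i]=24<=B[j]=32 take 24 → i++
[i=9,j=4] A[i]=27<=B[j]=32 take 27 → i++
[i=10,j=4] A[i]=30<=B[j]=32 take 30 → i++
[i=11,j=4] A[i]=35>B[j]=32 take 32 → j++
[i=11,j=5] A[i]=35<=B[j]=35 take 35 → i++
[i=12,j=5] A[i]=37>B[j]=35 take 35 → j++

j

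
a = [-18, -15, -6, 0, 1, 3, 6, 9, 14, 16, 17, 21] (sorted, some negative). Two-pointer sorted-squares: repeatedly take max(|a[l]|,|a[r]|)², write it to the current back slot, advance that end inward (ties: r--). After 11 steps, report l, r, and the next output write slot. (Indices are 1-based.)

l=4, r=4, next write slot=1

l=1 r=12: |-18|<=|21| out[12]=441, r--
l=1 r=11: |-18|>|17| out[11]=324, l++
l=2 r=11: |-15|<=|17| out[10]=289, r--
l=2 r=10: |-15|<=|16| out[9]=256, r--
l=2 r=9: |-15|>|14| out[8]=225, l++
l=3 r=9: |-6|<=|14| out[7]=196, r--
l=3 r=8: |-6|<=|9| out[6]=81, r--
l=3 r=7: |-6|<=|6| out[5]=36, r--
l=3 r=6: |-6|>|3| out[4]=36, l++
l=4 r=6: |0|<=|3| out[3]=9, r--
l=4 r=5: |0|<=|1| out[2]=1, r--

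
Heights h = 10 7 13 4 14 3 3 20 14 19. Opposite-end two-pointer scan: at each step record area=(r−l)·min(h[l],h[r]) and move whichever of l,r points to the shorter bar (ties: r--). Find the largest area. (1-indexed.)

max area = 91

l=1 r=10: min(10,19)*9=90 best=90 *, l++
l=2 r=10: min(7,19)*8=56 best=90, l++
l=3 r=10: min(13,19)*7=91 best=91 *, l++
l=4 r=10: min(4,19)*6=24 best=91, l++
l=5 r=10: min(14,19)*5=70 best=91, l++
l=6 r=10: min(3,19)*4=12 best=91, l++
l=7 r=10: min(3,19)*3=9 best=91, l++
l=8 r=10: min(20,19)*2=38 best=91, r--
l=8 r=9: min(20,14)*1=14 best=91, r--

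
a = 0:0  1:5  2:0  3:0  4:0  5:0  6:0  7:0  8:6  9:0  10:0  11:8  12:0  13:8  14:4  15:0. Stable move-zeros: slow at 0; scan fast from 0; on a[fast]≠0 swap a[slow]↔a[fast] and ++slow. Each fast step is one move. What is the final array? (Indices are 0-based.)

[5, 6, 8, 8, 4, 0, 0, 0, 0, 0, 0, 0, 0, 0, 0, 0]

(s=0,f=0) a[fast]=0 → fast++
(s=0,f=1) a[fast]=5≠0 swap→a[0]=5 → slow++,fast++
(s=1,f=2) a[fast]=0 → fast++
(s=1,f=3) a[fast]=0 → fast++
(s=1,f=4) a[fast]=0 → fast++
(s=1,f=5) a[fast]=0 → fast++
(s=1,f=6) a[fast]=0 → fast++
(s=1,f=7) a[fast]=0 → fast++
(s=1,f=8) a[fast]=6≠0 swap→a[1]=6 → slow++,fast++
(s=2,f=9) a[fast]=0 → fast++
(s=2,f=10) a[fast]=0 → fast++
(s=2,f=11) a[fast]=8≠0 swap→a[2]=8 → slow++,fast++
(s=3,f=12) a[fast]=0 → fast++
(s=3,f=13) a[fast]=8≠0 swap→a[3]=8 → slow++,fast++
(s=4,f=14) a[fast]=4≠0 swap→a[4]=4 → slow++,fast++
(s=5,f=15) a[fast]=0 → fast++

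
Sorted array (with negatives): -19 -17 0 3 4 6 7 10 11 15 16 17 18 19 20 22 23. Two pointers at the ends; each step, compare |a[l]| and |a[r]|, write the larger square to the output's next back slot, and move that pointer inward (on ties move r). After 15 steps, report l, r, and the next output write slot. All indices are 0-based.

l=0 r=16: |-19|<=|23| out[16]=529, r--
l=0 r=15: |-19|<=|22| out[15]=484, r--
l=0 r=14: |-19|<=|20| out[14]=400, r--
l=0 r=13: |-19|<=|19| out[13]=361, r--
l=0 r=12: |-19|>|18| out[12]=361, l++
l=1 r=12: |-17|<=|18| out[11]=324, r--
l=1 r=11: |-17|<=|17| out[10]=289, r--
l=1 r=10: |-17|>|16| out[9]=289, l++
l=2 r=10: |0|<=|16| out[8]=256, r--
l=2 r=9: |0|<=|15| out[7]=225, r--
l=2 r=8: |0|<=|11| out[6]=121, r--
l=2 r=7: |0|<=|10| out[5]=100, r--
l=2 r=6: |0|<=|7| out[4]=49, r--
l=2 r=5: |0|<=|6| out[3]=36, r--
l=2 r=4: |0|<=|4| out[2]=16, r--

l=2, r=3, next write slot=1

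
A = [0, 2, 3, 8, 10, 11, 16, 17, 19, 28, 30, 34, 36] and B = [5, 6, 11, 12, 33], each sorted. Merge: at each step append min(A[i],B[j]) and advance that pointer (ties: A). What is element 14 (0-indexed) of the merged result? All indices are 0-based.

merged[14] = 30

i=0 j=0: A[i]=0<=B[j]=5 take 0, i++
i=1 j=0: A[i]=2<=B[j]=5 take 2, i++
i=2 j=0: A[i]=3<=B[j]=5 take 3, i++
i=3 j=0: A[i]=8>B[j]=5 take 5, j++
i=3 j=1: A[i]=8>B[j]=6 take 6, j++
i=3 j=2: A[i]=8<=B[j]=11 take 8, i++
i=4 j=2: A[i]=10<=B[j]=11 take 10, i++
i=5 j=2: A[i]=11<=B[j]=11 take 11, i++
i=6 j=2: A[i]=16>B[j]=11 take 11, j++
i=6 j=3: A[i]=16>B[j]=12 take 12, j++
i=6 j=4: A[i]=16<=B[j]=33 take 16, i++
i=7 j=4: A[i]=17<=B[j]=33 take 17, i++
i=8 j=4: A[i]=19<=B[j]=33 take 19, i++
i=9 j=4: A[i]=28<=B[j]=33 take 28, i++
i=10 j=4: A[i]=30<=B[j]=33 take 30, i++
i=11 j=4: A[i]=34>B[j]=33 take 33, j++
i=11 j=5: B done, take A[i]=34, i++
i=12 j=5: B done, take A[i]=36, i++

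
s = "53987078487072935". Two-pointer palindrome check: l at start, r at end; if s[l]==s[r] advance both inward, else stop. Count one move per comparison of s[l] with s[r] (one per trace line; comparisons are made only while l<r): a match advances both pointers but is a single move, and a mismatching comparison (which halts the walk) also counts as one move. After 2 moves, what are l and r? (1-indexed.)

[1,17] '5'=='5' → l++,r--
[2,16] '3'=='3' → l++,r--

l=3, r=15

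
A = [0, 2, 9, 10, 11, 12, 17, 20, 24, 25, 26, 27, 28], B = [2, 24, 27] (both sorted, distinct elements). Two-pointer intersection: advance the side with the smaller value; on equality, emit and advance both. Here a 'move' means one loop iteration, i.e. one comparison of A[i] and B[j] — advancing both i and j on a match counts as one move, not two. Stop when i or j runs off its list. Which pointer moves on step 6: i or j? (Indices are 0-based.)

i

[i=0,j=0] 0<2 → i++
[i=1,j=0] 2==2 emit → i++,j++
[i=2,j=1] 9<24 → i++
[i=3,j=1] 10<24 → i++
[i=4,j=1] 11<24 → i++
[i=5,j=1] 12<24 → i++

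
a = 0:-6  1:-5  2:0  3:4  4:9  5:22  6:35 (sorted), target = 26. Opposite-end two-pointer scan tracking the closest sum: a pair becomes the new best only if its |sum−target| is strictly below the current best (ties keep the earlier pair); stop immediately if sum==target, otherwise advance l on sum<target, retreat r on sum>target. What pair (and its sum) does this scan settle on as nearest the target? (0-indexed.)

pair (4, 22) with sum 26 (|Δ|=0)

l=0 r=6: -6+35=29 d=3 *, r--
l=0 r=5: -6+22=16 d=10, l++
l=1 r=5: -5+22=17 d=9, l++
l=2 r=5: 0+22=22 d=4, l++
l=3 r=5: 4+22=26 d=0 *, stop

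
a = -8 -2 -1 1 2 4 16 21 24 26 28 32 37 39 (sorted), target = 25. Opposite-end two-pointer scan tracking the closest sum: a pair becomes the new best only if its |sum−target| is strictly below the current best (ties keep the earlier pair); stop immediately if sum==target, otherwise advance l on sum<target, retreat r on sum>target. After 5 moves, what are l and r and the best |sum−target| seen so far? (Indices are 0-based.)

[0,13] -8+39=31 d=6 * → r--
[0,12] -8+37=29 d=4 * → r--
[0,11] -8+32=24 d=1 * → l++
[1,11] -2+32=30 d=5 → r--
[1,10] -2+28=26 d=1 → r--

l=1, r=9, best |Δ|=1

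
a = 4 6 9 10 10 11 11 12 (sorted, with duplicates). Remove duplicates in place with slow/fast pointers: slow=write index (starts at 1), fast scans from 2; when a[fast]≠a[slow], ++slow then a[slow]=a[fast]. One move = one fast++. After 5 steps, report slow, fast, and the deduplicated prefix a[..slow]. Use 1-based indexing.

slow=5, fast=7, prefix=[4, 6, 9, 10, 11]

slow=1 fast=2: a[fast]=6≠a[slow]=4 write a[2]=6, slow++,fast++
slow=2 fast=3: a[fast]=9≠a[slow]=6 write a[3]=9, slow++,fast++
slow=3 fast=4: a[fast]=10≠a[slow]=9 write a[4]=10, slow++,fast++
slow=4 fast=5: a[fast]=10=a[slow] dup, fast++
slow=4 fast=6: a[fast]=11≠a[slow]=10 write a[5]=11, slow++,fast++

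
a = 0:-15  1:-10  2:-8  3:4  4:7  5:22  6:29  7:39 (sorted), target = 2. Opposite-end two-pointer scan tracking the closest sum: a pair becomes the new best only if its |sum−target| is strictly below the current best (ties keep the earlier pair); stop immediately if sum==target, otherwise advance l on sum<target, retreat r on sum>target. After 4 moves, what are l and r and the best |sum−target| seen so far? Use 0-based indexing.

l=0 r=7: -15+39=24 d=22 *, r--
l=0 r=6: -15+29=14 d=12 *, r--
l=0 r=5: -15+22=7 d=5 *, r--
l=0 r=4: -15+7=-8 d=10, l++

l=1, r=4, best |Δ|=5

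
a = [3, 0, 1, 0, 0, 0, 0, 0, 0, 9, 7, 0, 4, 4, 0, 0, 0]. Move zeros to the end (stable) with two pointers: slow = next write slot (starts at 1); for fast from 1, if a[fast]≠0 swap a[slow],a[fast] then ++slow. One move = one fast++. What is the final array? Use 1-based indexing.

[3, 1, 9, 7, 4, 4, 0, 0, 0, 0, 0, 0, 0, 0, 0, 0, 0]

slow=1 fast=1: a[fast]=3≠0 swap→a[1]=3, slow++,fast++
slow=2 fast=2: a[fast]=0, fast++
slow=2 fast=3: a[fast]=1≠0 swap→a[2]=1, slow++,fast++
slow=3 fast=4: a[fast]=0, fast++
slow=3 fast=5: a[fast]=0, fast++
slow=3 fast=6: a[fast]=0, fast++
slow=3 fast=7: a[fast]=0, fast++
slow=3 fast=8: a[fast]=0, fast++
slow=3 fast=9: a[fast]=0, fast++
slow=3 fast=10: a[fast]=9≠0 swap→a[3]=9, slow++,fast++
slow=4 fast=11: a[fast]=7≠0 swap→a[4]=7, slow++,fast++
slow=5 fast=12: a[fast]=0, fast++
slow=5 fast=13: a[fast]=4≠0 swap→a[5]=4, slow++,fast++
slow=6 fast=14: a[fast]=4≠0 swap→a[6]=4, slow++,fast++
slow=7 fast=15: a[fast]=0, fast++
slow=7 fast=16: a[fast]=0, fast++
slow=7 fast=17: a[fast]=0, fast++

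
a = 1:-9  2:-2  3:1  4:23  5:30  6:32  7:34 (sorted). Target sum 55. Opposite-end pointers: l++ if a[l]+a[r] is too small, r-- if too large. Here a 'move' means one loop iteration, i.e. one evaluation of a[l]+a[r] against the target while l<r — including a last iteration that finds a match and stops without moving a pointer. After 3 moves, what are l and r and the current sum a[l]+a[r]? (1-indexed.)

l=4, r=7, sum=57

l=1 r=7: -9+34=25 <55, l++
l=2 r=7: -2+34=32 <55, l++
l=3 r=7: 1+34=35 <55, l++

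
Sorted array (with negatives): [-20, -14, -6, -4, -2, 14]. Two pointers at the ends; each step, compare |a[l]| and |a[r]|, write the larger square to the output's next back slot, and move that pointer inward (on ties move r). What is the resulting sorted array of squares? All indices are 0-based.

[4, 16, 36, 196, 196, 400]

l=0 r=5: |-20|>|14| out[5]=400, l++
l=1 r=5: |-14|<=|14| out[4]=196, r--
l=1 r=4: |-14|>|-2| out[3]=196, l++
l=2 r=4: |-6|>|-2| out[2]=36, l++
l=3 r=4: |-4|>|-2| out[1]=16, l++
l=4 r=4: |-2|<=|-2| out[0]=4, r--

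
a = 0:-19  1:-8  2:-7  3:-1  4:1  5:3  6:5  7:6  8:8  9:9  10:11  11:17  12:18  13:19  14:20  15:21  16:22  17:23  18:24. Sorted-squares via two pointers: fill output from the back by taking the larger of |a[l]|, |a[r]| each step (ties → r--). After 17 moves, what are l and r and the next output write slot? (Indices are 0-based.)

[0,18] |-19|<=|24| out[18]=576 → r--
[0,17] |-19|<=|23| out[17]=529 → r--
[0,16] |-19|<=|22| out[16]=484 → r--
[0,15] |-19|<=|21| out[15]=441 → r--
[0,14] |-19|<=|20| out[14]=400 → r--
[0,13] |-19|<=|19| out[13]=361 → r--
[0,12] |-19|>|18| out[12]=361 → l++
[1,12] |-8|<=|18| out[11]=324 → r--
[1,11] |-8|<=|17| out[10]=289 → r--
[1,10] |-8|<=|11| out[9]=121 → r--
[1,9] |-8|<=|9| out[8]=81 → r--
[1,8] |-8|<=|8| out[7]=64 → r--
[1,7] |-8|>|6| out[6]=64 → l++
[2,7] |-7|>|6| out[5]=49 → l++
[3,7] |-1|<=|6| out[4]=36 → r--
[3,6] |-1|<=|5| out[3]=25 → r--
[3,5] |-1|<=|3| out[2]=9 → r--

l=3, r=4, next write slot=1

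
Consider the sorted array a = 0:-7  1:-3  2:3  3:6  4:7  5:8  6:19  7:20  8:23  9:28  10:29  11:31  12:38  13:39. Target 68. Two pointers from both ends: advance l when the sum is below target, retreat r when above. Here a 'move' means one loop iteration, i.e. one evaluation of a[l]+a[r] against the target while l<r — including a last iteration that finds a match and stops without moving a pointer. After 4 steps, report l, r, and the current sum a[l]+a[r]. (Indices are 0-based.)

l=4, r=13, sum=46

l=0 r=13: -7+39=32 <68, l++
l=1 r=13: -3+39=36 <68, l++
l=2 r=13: 3+39=42 <68, l++
l=3 r=13: 6+39=45 <68, l++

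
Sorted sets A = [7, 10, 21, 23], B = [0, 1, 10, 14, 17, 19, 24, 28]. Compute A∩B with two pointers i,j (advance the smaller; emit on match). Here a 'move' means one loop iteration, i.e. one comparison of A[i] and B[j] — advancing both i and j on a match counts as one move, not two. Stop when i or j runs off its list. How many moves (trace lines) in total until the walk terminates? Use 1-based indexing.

[i=1,j=1] 7>0 → j++
[i=1,j=2] 7>1 → j++
[i=1,j=3] 7<10 → i++
[i=2,j=3] 10==10 emit → i++,j++
[i=3,j=4] 21>14 → j++
[i=3,j=5] 21>17 → j++
[i=3,j=6] 21>19 → j++
[i=3,j=7] 21<24 → i++
[i=4,j=7] 23<24 → i++

9 moves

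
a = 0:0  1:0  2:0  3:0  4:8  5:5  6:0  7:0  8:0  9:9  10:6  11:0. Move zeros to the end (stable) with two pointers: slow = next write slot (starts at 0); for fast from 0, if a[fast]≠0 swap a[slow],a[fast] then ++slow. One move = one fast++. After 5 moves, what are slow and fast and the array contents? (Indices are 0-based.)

slow=0 fast=0: a[fast]=0, fast++
slow=0 fast=1: a[fast]=0, fast++
slow=0 fast=2: a[fast]=0, fast++
slow=0 fast=3: a[fast]=0, fast++
slow=0 fast=4: a[fast]=8≠0 swap→a[0]=8, slow++,fast++

slow=1, fast=5, a=[8, 0, 0, 0, 0, 5, 0, 0, 0, 9, 6, 0]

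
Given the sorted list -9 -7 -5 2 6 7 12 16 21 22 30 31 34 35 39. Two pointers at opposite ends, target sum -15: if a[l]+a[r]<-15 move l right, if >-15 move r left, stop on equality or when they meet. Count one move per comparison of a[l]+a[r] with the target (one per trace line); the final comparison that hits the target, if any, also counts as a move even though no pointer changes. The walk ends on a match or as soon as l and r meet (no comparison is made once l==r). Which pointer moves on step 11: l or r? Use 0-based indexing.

r

l=0 r=14: -9+39=30 >-15, r--
l=0 r=13: -9+35=26 >-15, r--
l=0 r=12: -9+34=25 >-15, r--
l=0 r=11: -9+31=22 >-15, r--
l=0 r=10: -9+30=21 >-15, r--
l=0 r=9: -9+22=13 >-15, r--
l=0 r=8: -9+21=12 >-15, r--
l=0 r=7: -9+16=7 >-15, r--
l=0 r=6: -9+12=3 >-15, r--
l=0 r=5: -9+7=-2 >-15, r--
l=0 r=4: -9+6=-3 >-15, r--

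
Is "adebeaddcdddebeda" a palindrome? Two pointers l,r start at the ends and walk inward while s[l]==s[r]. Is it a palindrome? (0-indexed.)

not a palindrome (mismatch at 5,11)

l=0 r=16: 'a'=='a', l++,r--
l=1 r=15: 'd'=='d', l++,r--
l=2 r=14: 'e'=='e', l++,r--
l=3 r=13: 'b'=='b', l++,r--
l=4 r=12: 'e'=='e', l++,r--
l=5 r=11: 'a'!='d', stop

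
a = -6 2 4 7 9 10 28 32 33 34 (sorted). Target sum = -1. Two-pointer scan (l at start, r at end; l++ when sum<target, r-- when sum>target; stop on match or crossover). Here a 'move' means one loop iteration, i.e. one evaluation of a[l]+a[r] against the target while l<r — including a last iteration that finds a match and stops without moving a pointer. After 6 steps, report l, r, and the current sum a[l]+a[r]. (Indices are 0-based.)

l=0, r=3, sum=1

[0,9] -6+34=28 >-1 → r--
[0,8] -6+33=27 >-1 → r--
[0,7] -6+32=26 >-1 → r--
[0,6] -6+28=22 >-1 → r--
[0,5] -6+10=4 >-1 → r--
[0,4] -6+9=3 >-1 → r--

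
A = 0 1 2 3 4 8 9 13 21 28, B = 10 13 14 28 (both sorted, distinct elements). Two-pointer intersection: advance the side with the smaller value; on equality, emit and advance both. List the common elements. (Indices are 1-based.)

intersection = [13, 28]

[i=1,j=1] 0<10 → i++
[i=2,j=1] 1<10 → i++
[i=3,j=1] 2<10 → i++
[i=4,j=1] 3<10 → i++
[i=5,j=1] 4<10 → i++
[i=6,j=1] 8<10 → i++
[i=7,j=1] 9<10 → i++
[i=8,j=1] 13>10 → j++
[i=8,j=2] 13==13 emit → i++,j++
[i=9,j=3] 21>14 → j++
[i=9,j=4] 21<28 → i++
[i=10,j=4] 28==28 emit → i++,j++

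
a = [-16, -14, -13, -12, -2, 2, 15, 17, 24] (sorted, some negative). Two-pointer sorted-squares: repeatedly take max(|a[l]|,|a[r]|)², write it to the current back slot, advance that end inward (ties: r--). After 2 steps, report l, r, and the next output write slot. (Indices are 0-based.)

l=0, r=6, next write slot=6

l=0 r=8: |-16|<=|24| out[8]=576, r--
l=0 r=7: |-16|<=|17| out[7]=289, r--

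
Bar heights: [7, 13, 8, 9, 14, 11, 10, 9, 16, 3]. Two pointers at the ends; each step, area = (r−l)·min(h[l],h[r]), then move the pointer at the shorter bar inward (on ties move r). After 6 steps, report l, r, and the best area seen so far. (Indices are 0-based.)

l=0 r=9: min(7,3)*9=27 best=27 *, r--
l=0 r=8: min(7,16)*8=56 best=56 *, l++
l=1 r=8: min(13,16)*7=91 best=91 *, l++
l=2 r=8: min(8,16)*6=48 best=91, l++
l=3 r=8: min(9,16)*5=45 best=91, l++
l=4 r=8: min(14,16)*4=56 best=91, l++

l=5, r=8, best area=91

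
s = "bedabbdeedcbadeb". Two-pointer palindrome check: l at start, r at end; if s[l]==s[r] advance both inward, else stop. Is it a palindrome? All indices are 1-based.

not a palindrome (mismatch at 6,11)

l=1 r=16: 'b'=='b', l++,r--
l=2 r=15: 'e'=='e', l++,r--
l=3 r=14: 'd'=='d', l++,r--
l=4 r=13: 'a'=='a', l++,r--
l=5 r=12: 'b'=='b', l++,r--
l=6 r=11: 'b'!='c', stop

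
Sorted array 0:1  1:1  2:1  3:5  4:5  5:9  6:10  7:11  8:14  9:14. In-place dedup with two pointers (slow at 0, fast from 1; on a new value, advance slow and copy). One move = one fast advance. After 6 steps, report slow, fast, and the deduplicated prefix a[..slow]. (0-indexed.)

slow=3, fast=7, prefix=[1, 5, 9, 10]

slow=0 fast=1: a[fast]=1=a[slow] dup, fast++
slow=0 fast=2: a[fast]=1=a[slow] dup, fast++
slow=0 fast=3: a[fast]=5≠a[slow]=1 write a[1]=5, slow++,fast++
slow=1 fast=4: a[fast]=5=a[slow] dup, fast++
slow=1 fast=5: a[fast]=9≠a[slow]=5 write a[2]=9, slow++,fast++
slow=2 fast=6: a[fast]=10≠a[slow]=9 write a[3]=10, slow++,fast++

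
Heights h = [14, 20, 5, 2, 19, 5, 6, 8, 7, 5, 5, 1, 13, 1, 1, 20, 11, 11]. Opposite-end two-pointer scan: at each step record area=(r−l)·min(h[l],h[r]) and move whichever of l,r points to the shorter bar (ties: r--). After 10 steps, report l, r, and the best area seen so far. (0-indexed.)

l=0 r=17: min(14,11)*17=187 best=187 *, r--
l=0 r=16: min(14,11)*16=176 best=187, r--
l=0 r=15: min(14,20)*15=210 best=210 *, l++
l=1 r=15: min(20,20)*14=280 best=280 *, r--
l=1 r=14: min(20,1)*13=13 best=280, r--
l=1 r=13: min(20,1)*12=12 best=280, r--
l=1 r=12: min(20,13)*11=143 best=280, r--
l=1 r=11: min(20,1)*10=10 best=280, r--
l=1 r=10: min(20,5)*9=45 best=280, r--
l=1 r=9: min(20,5)*8=40 best=280, r--

l=1, r=8, best area=280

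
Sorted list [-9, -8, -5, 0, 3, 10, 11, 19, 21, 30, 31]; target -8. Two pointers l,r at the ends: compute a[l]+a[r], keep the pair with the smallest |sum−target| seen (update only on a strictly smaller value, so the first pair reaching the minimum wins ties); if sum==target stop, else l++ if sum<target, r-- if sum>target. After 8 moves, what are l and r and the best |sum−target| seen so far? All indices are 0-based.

l=1, r=3, best |Δ|=1

[0,10] -9+31=22 d=30 * → r--
[0,9] -9+30=21 d=29 * → r--
[0,8] -9+21=12 d=20 * → r--
[0,7] -9+19=10 d=18 * → r--
[0,6] -9+11=2 d=10 * → r--
[0,5] -9+10=1 d=9 * → r--
[0,4] -9+3=-6 d=2 * → r--
[0,3] -9+0=-9 d=1 * → l++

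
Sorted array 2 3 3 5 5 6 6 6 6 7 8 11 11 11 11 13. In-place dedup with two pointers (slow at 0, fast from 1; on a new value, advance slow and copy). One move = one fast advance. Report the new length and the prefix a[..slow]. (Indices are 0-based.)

(s=0,f=1) a[fast]=3≠a[slow]=2 write a[1]=3 → slow++,fast++
(s=1,f=2) a[fast]=3=a[slow] dup → fast++
(s=1,f=3) a[fast]=5≠a[slow]=3 write a[2]=5 → slow++,fast++
(s=2,f=4) a[fast]=5=a[slow] dup → fast++
(s=2,f=5) a[fast]=6≠a[slow]=5 write a[3]=6 → slow++,fast++
(s=3,f=6) a[fast]=6=a[slow] dup → fast++
(s=3,f=7) a[fast]=6=a[slow] dup → fast++
(s=3,f=8) a[fast]=6=a[slow] dup → fast++
(s=3,f=9) a[fast]=7≠a[slow]=6 write a[4]=7 → slow++,fast++
(s=4,f=10) a[fast]=8≠a[slow]=7 write a[5]=8 → slow++,fast++
(s=5,f=11) a[fast]=11≠a[slow]=8 write a[6]=11 → slow++,fast++
(s=6,f=12) a[fast]=11=a[slow] dup → fast++
(s=6,f=13) a[fast]=11=a[slow] dup → fast++
(s=6,f=14) a[fast]=11=a[slow] dup → fast++
(s=6,f=15) a[fast]=13≠a[slow]=11 write a[7]=13 → slow++,fast++

length 8; prefix = [2, 3, 5, 6, 7, 8, 11, 13]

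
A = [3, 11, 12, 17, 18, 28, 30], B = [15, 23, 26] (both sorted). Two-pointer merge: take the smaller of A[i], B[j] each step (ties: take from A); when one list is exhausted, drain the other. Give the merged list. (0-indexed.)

i=0 j=0: A[i]=3<=B[j]=15 take 3, i++
i=1 j=0: A[i]=11<=B[j]=15 take 11, i++
i=2 j=0: A[i]=12<=B[j]=15 take 12, i++
i=3 j=0: A[i]=17>B[j]=15 take 15, j++
i=3 j=1: A[i]=17<=B[j]=23 take 17, i++
i=4 j=1: A[i]=18<=B[j]=23 take 18, i++
i=5 j=1: A[i]=28>B[j]=23 take 23, j++
i=5 j=2: A[i]=28>B[j]=26 take 26, j++
i=5 j=3: B done, take A[i]=28, i++
i=6 j=3: B done, take A[i]=30, i++

[3, 11, 12, 15, 17, 18, 23, 26, 28, 30]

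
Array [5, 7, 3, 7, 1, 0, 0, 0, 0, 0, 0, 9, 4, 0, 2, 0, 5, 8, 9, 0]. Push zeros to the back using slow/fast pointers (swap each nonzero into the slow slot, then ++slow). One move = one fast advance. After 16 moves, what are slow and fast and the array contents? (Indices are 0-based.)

slow=8, fast=16, a=[5, 7, 3, 7, 1, 9, 4, 2, 0, 0, 0, 0, 0, 0, 0, 0, 5, 8, 9, 0]

slow=0 fast=0: a[fast]=5≠0 swap→a[0]=5, slow++,fast++
slow=1 fast=1: a[fast]=7≠0 swap→a[1]=7, slow++,fast++
slow=2 fast=2: a[fast]=3≠0 swap→a[2]=3, slow++,fast++
slow=3 fast=3: a[fast]=7≠0 swap→a[3]=7, slow++,fast++
slow=4 fast=4: a[fast]=1≠0 swap→a[4]=1, slow++,fast++
slow=5 fast=5: a[fast]=0, fast++
slow=5 fast=6: a[fast]=0, fast++
slow=5 fast=7: a[fast]=0, fast++
slow=5 fast=8: a[fast]=0, fast++
slow=5 fast=9: a[fast]=0, fast++
slow=5 fast=10: a[fast]=0, fast++
slow=5 fast=11: a[fast]=9≠0 swap→a[5]=9, slow++,fast++
slow=6 fast=12: a[fast]=4≠0 swap→a[6]=4, slow++,fast++
slow=7 fast=13: a[fast]=0, fast++
slow=7 fast=14: a[fast]=2≠0 swap→a[7]=2, slow++,fast++
slow=8 fast=15: a[fast]=0, fast++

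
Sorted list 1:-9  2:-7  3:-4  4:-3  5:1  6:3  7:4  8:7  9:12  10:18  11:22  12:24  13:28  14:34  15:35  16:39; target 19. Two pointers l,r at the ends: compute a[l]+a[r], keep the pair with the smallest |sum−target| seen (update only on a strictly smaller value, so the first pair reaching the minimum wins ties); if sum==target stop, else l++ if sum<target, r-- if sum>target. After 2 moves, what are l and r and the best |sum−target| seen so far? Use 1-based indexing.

l=1 r=16: -9+39=30 d=11 *, r--
l=1 r=15: -9+35=26 d=7 *, r--

l=1, r=14, best |Δ|=7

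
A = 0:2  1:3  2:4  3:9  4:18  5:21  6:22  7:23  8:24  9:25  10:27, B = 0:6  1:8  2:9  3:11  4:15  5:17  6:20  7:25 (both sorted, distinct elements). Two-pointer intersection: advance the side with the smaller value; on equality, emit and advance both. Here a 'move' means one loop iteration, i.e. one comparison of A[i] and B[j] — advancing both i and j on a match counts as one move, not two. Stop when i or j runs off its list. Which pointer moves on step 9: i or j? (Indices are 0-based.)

j

[i=0,j=0] 2<6 → i++
[i=1,j=0] 3<6 → i++
[i=2,j=0] 4<6 → i++
[i=3,j=0] 9>6 → j++
[i=3,j=1] 9>8 → j++
[i=3,j=2] 9==9 emit → i++,j++
[i=4,j=3] 18>11 → j++
[i=4,j=4] 18>15 → j++
[i=4,j=5] 18>17 → j++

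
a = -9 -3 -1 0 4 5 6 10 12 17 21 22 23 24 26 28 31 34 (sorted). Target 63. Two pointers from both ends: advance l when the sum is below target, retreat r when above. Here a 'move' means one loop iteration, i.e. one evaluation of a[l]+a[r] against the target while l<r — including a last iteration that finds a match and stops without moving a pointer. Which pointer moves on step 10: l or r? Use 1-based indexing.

[1,18] -9+34=25 <63 → l++
[2,18] -3+34=31 <63 → l++
[3,18] -1+34=33 <63 → l++
[4,18] 0+34=34 <63 → l++
[5,18] 4+34=38 <63 → l++
[6,18] 5+34=39 <63 → l++
[7,18] 6+34=40 <63 → l++
[8,18] 10+34=44 <63 → l++
[9,18] 12+34=46 <63 → l++
[10,18] 17+34=51 <63 → l++

l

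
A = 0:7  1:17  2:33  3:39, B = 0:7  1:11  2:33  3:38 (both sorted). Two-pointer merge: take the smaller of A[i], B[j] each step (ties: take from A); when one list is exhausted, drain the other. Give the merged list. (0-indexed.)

i=0 j=0: A[i]=7<=B[j]=7 take 7, i++
i=1 j=0: A[i]=17>B[j]=7 take 7, j++
i=1 j=1: A[i]=17>B[j]=11 take 11, j++
i=1 j=2: A[i]=17<=B[j]=33 take 17, i++
i=2 j=2: A[i]=33<=B[j]=33 take 33, i++
i=3 j=2: A[i]=39>B[j]=33 take 33, j++
i=3 j=3: A[i]=39>B[j]=38 take 38, j++
i=3 j=4: B done, take A[i]=39, i++

[7, 7, 11, 17, 33, 33, 38, 39]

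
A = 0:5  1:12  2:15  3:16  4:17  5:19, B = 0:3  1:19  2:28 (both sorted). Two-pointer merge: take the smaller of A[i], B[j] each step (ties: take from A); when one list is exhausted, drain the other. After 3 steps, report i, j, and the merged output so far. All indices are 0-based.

i=2, j=1, merged so far=[3, 5, 12]

i=0 j=0: A[i]=5>B[j]=3 take 3, j++
i=0 j=1: A[i]=5<=B[j]=19 take 5, i++
i=1 j=1: A[i]=12<=B[j]=19 take 12, i++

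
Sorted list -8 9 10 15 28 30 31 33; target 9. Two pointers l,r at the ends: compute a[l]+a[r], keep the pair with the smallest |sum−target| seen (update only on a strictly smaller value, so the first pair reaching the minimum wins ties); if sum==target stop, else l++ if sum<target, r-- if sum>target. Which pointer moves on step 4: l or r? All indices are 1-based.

l=1 r=8: -8+33=25 d=16 *, r--
l=1 r=7: -8+31=23 d=14 *, r--
l=1 r=6: -8+30=22 d=13 *, r--
l=1 r=5: -8+28=20 d=11 *, r--

r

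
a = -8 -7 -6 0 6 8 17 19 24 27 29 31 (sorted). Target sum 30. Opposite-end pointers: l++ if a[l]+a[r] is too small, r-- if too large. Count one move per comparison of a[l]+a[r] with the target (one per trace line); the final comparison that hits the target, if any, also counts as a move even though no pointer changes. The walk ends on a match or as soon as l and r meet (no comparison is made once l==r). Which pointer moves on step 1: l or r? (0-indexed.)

l

[0,11] -8+31=23 <30 → l++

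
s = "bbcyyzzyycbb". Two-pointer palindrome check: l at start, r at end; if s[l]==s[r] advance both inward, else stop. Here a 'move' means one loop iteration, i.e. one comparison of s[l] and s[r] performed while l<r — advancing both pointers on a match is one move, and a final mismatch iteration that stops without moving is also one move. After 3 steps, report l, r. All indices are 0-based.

l=3, r=8

l=0 r=11: 'b'=='b', l++,r--
l=1 r=10: 'b'=='b', l++,r--
l=2 r=9: 'c'=='c', l++,r--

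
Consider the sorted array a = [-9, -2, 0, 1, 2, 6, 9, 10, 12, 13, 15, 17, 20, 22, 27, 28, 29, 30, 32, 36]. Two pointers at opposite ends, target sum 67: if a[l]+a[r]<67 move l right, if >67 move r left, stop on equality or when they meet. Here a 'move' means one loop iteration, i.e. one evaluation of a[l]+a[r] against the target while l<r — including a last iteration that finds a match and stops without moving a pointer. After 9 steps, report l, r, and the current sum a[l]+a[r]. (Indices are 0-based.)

l=0 r=19: -9+36=27 <67, l++
l=1 r=19: -2+36=34 <67, l++
l=2 r=19: 0+36=36 <67, l++
l=3 r=19: 1+36=37 <67, l++
l=4 r=19: 2+36=38 <67, l++
l=5 r=19: 6+36=42 <67, l++
l=6 r=19: 9+36=45 <67, l++
l=7 r=19: 10+36=46 <67, l++
l=8 r=19: 12+36=48 <67, l++

l=9, r=19, sum=49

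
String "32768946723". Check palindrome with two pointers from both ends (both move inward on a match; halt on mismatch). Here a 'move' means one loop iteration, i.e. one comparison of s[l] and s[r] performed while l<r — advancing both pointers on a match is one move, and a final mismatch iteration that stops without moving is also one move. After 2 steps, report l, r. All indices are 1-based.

[1,11] '3'=='3' → l++,r--
[2,10] '2'=='2' → l++,r--

l=3, r=9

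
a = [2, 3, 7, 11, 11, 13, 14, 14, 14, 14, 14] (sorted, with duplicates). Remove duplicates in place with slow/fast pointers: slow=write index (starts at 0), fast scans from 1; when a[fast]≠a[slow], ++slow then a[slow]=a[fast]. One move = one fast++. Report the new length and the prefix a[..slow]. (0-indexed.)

slow=0 fast=1: a[fast]=3≠a[slow]=2 write a[1]=3, slow++,fast++
slow=1 fast=2: a[fast]=7≠a[slow]=3 write a[2]=7, slow++,fast++
slow=2 fast=3: a[fast]=11≠a[slow]=7 write a[3]=11, slow++,fast++
slow=3 fast=4: a[fast]=11=a[slow] dup, fast++
slow=3 fast=5: a[fast]=13≠a[slow]=11 write a[4]=13, slow++,fast++
slow=4 fast=6: a[fast]=14≠a[slow]=13 write a[5]=14, slow++,fast++
slow=5 fast=7: a[fast]=14=a[slow] dup, fast++
slow=5 fast=8: a[fast]=14=a[slow] dup, fast++
slow=5 fast=9: a[fast]=14=a[slow] dup, fast++
slow=5 fast=10: a[fast]=14=a[slow] dup, fast++

length 6; prefix = [2, 3, 7, 11, 13, 14]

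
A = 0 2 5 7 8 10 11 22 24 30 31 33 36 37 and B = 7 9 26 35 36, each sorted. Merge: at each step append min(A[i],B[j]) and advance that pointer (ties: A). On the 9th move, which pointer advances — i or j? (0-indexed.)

i

[i=0,j=0] A[i]=0<=B[j]=7 take 0 → i++
[i=1,j=0] A[i]=2<=B[j]=7 take 2 → i++
[i=2,j=0] A[i]=5<=B[j]=7 take 5 → i++
[i=3,j=0] A[i]=7<=B[j]=7 take 7 → i++
[i=4,j=0] A[i]=8>B[j]=7 take 7 → j++
[i=4,j=1] A[i]=8<=B[j]=9 take 8 → i++
[i=5,j=1] A[i]=10>B[j]=9 take 9 → j++
[i=5,j=2] A[i]=10<=B[j]=26 take 10 → i++
[i=6,j=2] A[i]=11<=B[j]=26 take 11 → i++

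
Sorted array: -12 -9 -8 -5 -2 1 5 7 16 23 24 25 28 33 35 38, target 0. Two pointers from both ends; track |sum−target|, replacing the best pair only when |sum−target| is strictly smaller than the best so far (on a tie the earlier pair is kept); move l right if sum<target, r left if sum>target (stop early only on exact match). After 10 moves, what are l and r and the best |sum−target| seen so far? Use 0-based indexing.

[0,15] -12+38=26 d=26 * → r--
[0,14] -12+35=23 d=23 * → r--
[0,13] -12+33=21 d=21 * → r--
[0,12] -12+28=16 d=16 * → r--
[0,11] -12+25=13 d=13 * → r--
[0,10] -12+24=12 d=12 * → r--
[0,9] -12+23=11 d=11 * → r--
[0,8] -12+16=4 d=4 * → r--
[0,7] -12+7=-5 d=5 → l++
[1,7] -9+7=-2 d=2 * → l++

l=2, r=7, best |Δ|=2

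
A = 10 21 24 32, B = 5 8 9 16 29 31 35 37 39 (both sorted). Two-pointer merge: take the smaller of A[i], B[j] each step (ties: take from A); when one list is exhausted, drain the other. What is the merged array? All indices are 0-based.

[i=0,j=0] A[i]=10>B[j]=5 take 5 → j++
[i=0,j=1] A[i]=10>B[j]=8 take 8 → j++
[i=0,j=2] A[i]=10>B[j]=9 take 9 → j++
[i=0,j=3] A[i]=10<=B[j]=16 take 10 → i++
[i=1,j=3] A[i]=21>B[j]=16 take 16 → j++
[i=1,j=4] A[i]=21<=B[j]=29 take 21 → i++
[i=2,j=4] A[i]=24<=B[j]=29 take 24 → i++
[i=3,j=4] A[i]=32>B[j]=29 take 29 → j++
[i=3,j=5] A[i]=32>B[j]=31 take 31 → j++
[i=3,j=6] A[i]=32<=B[j]=35 take 32 → i++
[i=4,j=6] A done, take B[j]=35 → j++
[i=4,j=7] A done, take B[j]=37 → j++
[i=4,j=8] A done, take B[j]=39 → j++

[5, 8, 9, 10, 16, 21, 24, 29, 31, 32, 35, 37, 39]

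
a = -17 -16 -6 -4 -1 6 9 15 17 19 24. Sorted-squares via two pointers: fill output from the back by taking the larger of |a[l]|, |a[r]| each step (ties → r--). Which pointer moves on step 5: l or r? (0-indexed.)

l

[0,10] |-17|<=|24| out[10]=576 → r--
[0,9] |-17|<=|19| out[9]=361 → r--
[0,8] |-17|<=|17| out[8]=289 → r--
[0,7] |-17|>|15| out[7]=289 → l++
[1,7] |-16|>|15| out[6]=256 → l++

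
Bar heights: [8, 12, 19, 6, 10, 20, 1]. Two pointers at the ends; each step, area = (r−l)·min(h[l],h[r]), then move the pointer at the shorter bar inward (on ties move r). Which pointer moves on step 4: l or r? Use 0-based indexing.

[0,6] min(8,1)*6=6 best=6 * → r--
[0,5] min(8,20)*5=40 best=40 * → l++
[1,5] min(12,20)*4=48 best=48 * → l++
[2,5] min(19,20)*3=57 best=57 * → l++

l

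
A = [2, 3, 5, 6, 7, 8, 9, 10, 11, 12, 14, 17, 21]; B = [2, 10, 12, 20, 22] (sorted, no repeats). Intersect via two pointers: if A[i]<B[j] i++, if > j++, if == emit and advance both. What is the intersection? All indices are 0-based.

intersection = [2, 10, 12]

i=0 j=0: 2==2 emit, i++,j++
i=1 j=1: 3<10, i++
i=2 j=1: 5<10, i++
i=3 j=1: 6<10, i++
i=4 j=1: 7<10, i++
i=5 j=1: 8<10, i++
i=6 j=1: 9<10, i++
i=7 j=1: 10==10 emit, i++,j++
i=8 j=2: 11<12, i++
i=9 j=2: 12==12 emit, i++,j++
i=10 j=3: 14<20, i++
i=11 j=3: 17<20, i++
i=12 j=3: 21>20, j++
i=12 j=4: 21<22, i++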